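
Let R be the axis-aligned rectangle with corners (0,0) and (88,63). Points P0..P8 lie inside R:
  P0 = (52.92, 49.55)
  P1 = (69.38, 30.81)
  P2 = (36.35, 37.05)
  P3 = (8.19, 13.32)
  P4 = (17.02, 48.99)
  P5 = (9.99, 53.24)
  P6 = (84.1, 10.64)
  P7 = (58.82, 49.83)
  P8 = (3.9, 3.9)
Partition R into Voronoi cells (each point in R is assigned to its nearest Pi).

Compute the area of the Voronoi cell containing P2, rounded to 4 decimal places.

1. box [0,88]×[0,63]: [(0, 0) (88, 0) (88, 63) (0, 63)]
2. ⊥bis P2·P0 via (44.635,43.3): [(0, 0) (77.2995, 0) (29.7738, 63) (0, 63)]  |A|=3372.8077
3. ⊥bis P2·P1 via (52.865,33.93): [(0, 0) (46.455, 0) (52.6324, 32.6987) (29.7738, 63) (0, 63)]  |A|=2868.5208
4. ⊥bis P2·P3 via (22.27,25.185): [(0, 51.6124) (43.493, 0) (46.455, 0) (52.6324, 32.6987) (29.7738, 63) (0, 63)]  |A|=1746.1305
5. ⊥bis P2·P4 via (26.685,43.02): [(18.4607, 29.7054) (43.493, 0) (46.455, 0) (52.6324, 32.6987) (34.861, 56.2564)]  |A|=1022.5326
6. ⊥bis P2·P5 via (23.17,45.145): [(18.4607, 29.7054) (43.493, 0) (46.455, 0) (52.6324, 32.6987) (34.861, 56.2564)]  |A|=1022.5326
7. ⊥bis P2·P6 via (60.225,23.845): [(18.4607, 29.7054) (43.493, 0) (46.455, 0) (52.6324, 32.6987) (34.861, 56.2564)]  |A|=1022.5326
8. ⊥bis P2·P7 via (47.585,43.44): [(18.4607, 29.7054) (43.493, 0) (46.455, 0) (52.6324, 32.6987) (34.861, 56.2564)]  |A|=1022.5326
9. ⊥bis P2·P8 via (20.125,20.475): [(18.4607, 29.7054) (43.493, 0) (46.455, 0) (52.6324, 32.6987) (34.861, 56.2564)]  |A|=1022.5326
10. canonical 5-gon: [(18.4607, 29.7054) (43.493, 0) (46.455, 0) (52.6324, 32.6987) (34.861, 56.2564)]
11. shoelace: 1022.5326

Area of P2's cell: 1022.5326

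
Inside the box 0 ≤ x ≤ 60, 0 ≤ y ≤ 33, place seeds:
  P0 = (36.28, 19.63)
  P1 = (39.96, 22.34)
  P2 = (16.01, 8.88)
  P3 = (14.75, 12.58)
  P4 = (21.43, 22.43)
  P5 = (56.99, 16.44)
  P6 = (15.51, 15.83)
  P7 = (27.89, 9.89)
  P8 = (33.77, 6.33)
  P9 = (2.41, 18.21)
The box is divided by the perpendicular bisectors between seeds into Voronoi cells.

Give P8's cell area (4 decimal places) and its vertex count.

1. box [0,60]×[0,33]: [(0, 0) (60, 0) (60, 33) (0, 33)]
2. ⊥bis P8·P0 via (35.025,12.98): [(0, 19.59) (0, 0) (60, 0) (60, 8.2667)]  |A|=835.6996
3. ⊥bis P8·P1 via (36.865,14.335): [(45.4661, 11.0095) (0, 19.59) (0, 0) (60, 0) (60, 5.3902)]  |A|=814.7966
4. ⊥bis P8·P2 via (24.89,7.605): [(45.4661, 11.0095) (25.9088, 14.7004) (23.7981, 0) (60, 0) (60, 5.3902)]  |A|=386.0996
5. ⊥bis P8·P3 via (24.26,9.455): [(45.4661, 11.0095) (25.9793, 14.6871) (25.8507, 14.2957) (23.7981, 0) (60, 0) (60, 5.3902)]  |A|=386.0849
6. ⊥bis P8·P4 via (27.6,14.38): [(45.4661, 11.0095) (27.6013, 14.381) (25.6479, 12.8838) (23.7981, 0) (60, 0) (60, 5.3902)]  |A|=384.5206
7. ⊥bis P8·P5 via (45.38,11.385): [(45.5591, 10.9736) (45.4661, 11.0095) (27.6013, 14.381) (25.6479, 12.8838) (23.7981, 0) (50.337, 0)]  |A|=292.5822
8. ⊥bis P8·P6 via (24.64,11.08): [(45.5591, 10.9736) (45.4661, 11.0095) (27.6013, 14.381) (25.6479, 12.8838) (23.7981, 0) (50.337, 0)]  |A|=292.5822
9. ⊥bis P8·P7 via (30.83,8.11): [(45.5591, 10.9736) (45.4661, 11.0095) (33.9063, 13.1911) (25.9199, 0) (50.337, 0)]  |A|=219.7902
10. ⊥bis P8·P9 via (18.09,12.27): [(45.5591, 10.9736) (45.4661, 11.0095) (33.9063, 13.1911) (25.9199, 0) (50.337, 0)]  |A|=219.7902
11. canonical 5-gon: [(45.5591, 10.9736) (45.4661, 11.0095) (33.9063, 13.1911) (25.9199, 0) (50.337, 0)]
12. shoelace: 219.7902

Area of P8's cell: 219.7902 (5 vertices)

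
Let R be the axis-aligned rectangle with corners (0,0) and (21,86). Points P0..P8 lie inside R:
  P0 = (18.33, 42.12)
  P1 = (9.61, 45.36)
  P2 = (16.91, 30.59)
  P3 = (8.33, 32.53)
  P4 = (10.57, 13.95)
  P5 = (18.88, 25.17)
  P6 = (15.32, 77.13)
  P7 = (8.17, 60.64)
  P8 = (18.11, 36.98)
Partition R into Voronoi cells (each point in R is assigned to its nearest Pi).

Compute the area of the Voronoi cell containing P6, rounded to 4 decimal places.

1. box [0,21]×[0,86]: [(0, 0) (21, 0) (21, 86) (0, 86)]
2. ⊥bis P6·P0 via (16.825,59.625): [(0, 58.1785) (21, 59.9839) (21, 86) (0, 86)]  |A|=565.2947
3. ⊥bis P6·P1 via (12.465,61.245): [(0, 63.4853) (19.9728, 59.8956) (21, 59.9839) (21, 86) (0, 86)]  |A|=512.2983
4. ⊥bis P6·P2 via (16.115,53.86): [(0, 63.4853) (19.9728, 59.8956) (21, 59.9839) (21, 86) (0, 86)]  |A|=512.2983
5. ⊥bis P6·P3 via (11.825,54.83): [(0, 63.4853) (19.9728, 59.8956) (21, 59.9839) (21, 86) (0, 86)]  |A|=512.2983
6. ⊥bis P6·P4 via (12.945,45.54): [(0, 63.4853) (19.9728, 59.8956) (21, 59.9839) (21, 86) (0, 86)]  |A|=512.2983
7. ⊥bis P6·P5 via (17.1,51.15): [(0, 63.4853) (19.9728, 59.8956) (21, 59.9839) (21, 86) (0, 86)]  |A|=512.2983
8. ⊥bis P6·P7 via (11.745,68.885): [(0, 73.9776) (21, 64.8721) (21, 86) (0, 86)]  |A|=348.0786
9. ⊥bis P6·P8 via (16.715,57.055): [(0, 73.9776) (21, 64.8721) (21, 86) (0, 86)]  |A|=348.0786
10. canonical 4-gon: [(0, 73.9776) (21, 64.8721) (21, 86) (0, 86)]
11. shoelace: 348.0786

Area of P6's cell: 348.0786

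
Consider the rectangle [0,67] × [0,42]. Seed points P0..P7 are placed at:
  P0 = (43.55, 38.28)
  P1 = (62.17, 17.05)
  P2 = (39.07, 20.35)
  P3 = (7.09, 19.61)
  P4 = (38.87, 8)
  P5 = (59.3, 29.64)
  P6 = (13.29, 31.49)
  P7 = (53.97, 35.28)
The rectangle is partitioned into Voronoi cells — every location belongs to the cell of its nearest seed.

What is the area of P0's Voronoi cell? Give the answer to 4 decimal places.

1. box [0,67]×[0,42]: [(0, 0) (67, 0) (67, 42) (0, 42)]
2. ⊥bis P0·P1 via (52.86,27.665): [(0, 0) (21.3171, 0) (67, 40.0666) (67, 42) (0, 42)]  |A|=1898.8208
3. ⊥bis P0·P2 via (41.31,29.315): [(0, 39.6367) (51.7633, 26.7031) (67, 40.0666) (67, 42) (0, 42)]  |A|=588.3392
4. ⊥bis P0·P3 via (25.32,28.945): [(22.7567, 33.9507) (51.7633, 26.7031) (67, 40.0666) (67, 42) (18.635, 42)]  |A|=486.4503
5. ⊥bis P0·P4 via (41.21,23.14): [(22.7567, 33.9507) (51.7633, 26.7031) (67, 40.0666) (67, 42) (18.635, 42)]  |A|=486.4503
6. ⊥bis P0·P5 via (51.425,33.96): [(22.7567, 33.9507) (47.9647, 27.6522) (55.8355, 42) (18.635, 42)]  |A|=355.3449
7. ⊥bis P0·P6 via (28.42,34.885): [(28.9785, 32.3962) (47.9647, 27.6522) (55.8355, 42) (26.8235, 42)]  |A|=294.1879
8. ⊥bis P0·P7 via (48.76,36.78): [(28.9785, 32.3962) (46.255, 28.0794) (50.2629, 42) (26.8235, 42)]  |A|=241.4543
9. canonical 4-gon: [(28.9785, 32.3962) (46.255, 28.0794) (50.2629, 42) (26.8235, 42)]
10. shoelace: 241.4543

Area of P0's cell: 241.4543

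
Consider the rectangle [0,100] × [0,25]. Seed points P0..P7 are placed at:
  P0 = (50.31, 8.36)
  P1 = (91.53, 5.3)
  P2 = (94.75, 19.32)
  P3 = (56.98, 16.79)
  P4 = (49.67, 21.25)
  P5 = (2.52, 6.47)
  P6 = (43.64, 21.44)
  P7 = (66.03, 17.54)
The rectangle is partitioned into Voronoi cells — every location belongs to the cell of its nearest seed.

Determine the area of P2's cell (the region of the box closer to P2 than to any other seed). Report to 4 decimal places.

1. box [0,100]×[0,25]: [(0, 0) (100, 0) (100, 25) (0, 25)]
2. ⊥bis P2·P0 via (72.53,13.84): [(75.9433, 0) (100, 0) (100, 25) (69.7777, 25)]  |A|=678.4881
3. ⊥bis P2·P1 via (93.14,12.31): [(71.6925, 17.2359) (100, 10.7345) (100, 25) (69.7777, 25)]  |A|=319.2358
4. ⊥bis P2·P3 via (75.865,18.055): [(75.9859, 16.2498) (100, 10.7345) (100, 25) (75.3998, 25)]  |A|=278.9153
5. ⊥bis P2·P4 via (72.21,20.285): [(75.9859, 16.2498) (100, 10.7345) (100, 25) (75.3998, 25)]  |A|=278.9153
6. ⊥bis P2·P5 via (48.635,12.895): [(75.9859, 16.2498) (100, 10.7345) (100, 25) (75.3998, 25)]  |A|=278.9153
7. ⊥bis P2·P6 via (69.195,20.38): [(75.9859, 16.2498) (100, 10.7345) (100, 25) (75.3998, 25)]  |A|=278.9153
8. ⊥bis P2·P7 via (80.39,18.43): [(80.5907, 15.1922) (100, 10.7345) (100, 25) (79.9828, 25)]  |A|=236.6044
9. canonical 4-gon: [(80.5907, 15.1922) (100, 10.7345) (100, 25) (79.9828, 25)]
10. shoelace: 236.6044

Area of P2's cell: 236.6044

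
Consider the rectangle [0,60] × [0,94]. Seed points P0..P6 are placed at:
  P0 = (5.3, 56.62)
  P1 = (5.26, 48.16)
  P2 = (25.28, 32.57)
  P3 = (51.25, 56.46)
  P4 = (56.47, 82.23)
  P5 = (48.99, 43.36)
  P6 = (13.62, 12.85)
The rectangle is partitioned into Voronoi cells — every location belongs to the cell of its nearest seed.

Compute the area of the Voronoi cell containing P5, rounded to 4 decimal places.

1. box [0,60]×[0,94]: [(0, 0) (60, 0) (60, 94) (0, 94)]
2. ⊥bis P5·P0 via (27.145,49.99): [(11.9729, 0) (60, 0) (60, 94) (40.5021, 94)]  |A|=3173.6723
3. ⊥bis P5·P1 via (27.125,45.76): [(27.841, 52.2833) (22.1022, 0) (60, 0) (60, 94) (40.5021, 94)]  |A|=2908.8771
4. ⊥bis P5·P2 via (37.135,37.965): [(28.9525, 55.9454) (54.4122, 0) (60, 0) (60, 94) (40.5021, 94)]  |A|=1986.5326
5. ⊥bis P5·P3 via (50.12,49.91): [(30.1296, 53.3587) (54.4122, 0) (60, 0) (60, 48.2055)]  |A|=869.0383
6. ⊥bis P5·P4 via (52.73,62.795): [(30.1296, 53.3587) (54.4122, 0) (60, 0) (60, 48.2055)]  |A|=869.0383
7. ⊥bis P5·P6 via (31.305,28.105): [(30.1296, 53.3587) (53.1435, 2.7878) (55.5482, 0) (60, 0) (60, 48.2055)]  |A|=867.4548
8. canonical 5-gon: [(30.1296, 53.3587) (53.1435, 2.7878) (55.5482, 0) (60, 0) (60, 48.2055)]
9. shoelace: 867.4548

Area of P5's cell: 867.4548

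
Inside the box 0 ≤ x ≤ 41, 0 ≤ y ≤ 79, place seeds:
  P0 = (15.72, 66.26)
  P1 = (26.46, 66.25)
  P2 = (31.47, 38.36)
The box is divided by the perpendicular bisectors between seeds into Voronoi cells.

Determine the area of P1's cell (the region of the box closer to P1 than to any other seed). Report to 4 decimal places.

Area of P1's cell: 524.0926

1. box [0,41]×[0,79]: [(0, 0) (41, 0) (41, 79) (0, 79)]
2. ⊥bis P1·P0 via (21.09,66.255): [(21.0283, 0) (41, 0) (41, 79) (21.1019, 79)]  |A|=1574.858
3. ⊥bis P1·P2 via (28.965,52.305): [(21.0757, 50.8878) (41, 54.4669) (41, 79) (21.1019, 79)]  |A|=524.0926
4. canonical 4-gon: [(21.0757, 50.8878) (41, 54.4669) (41, 79) (21.1019, 79)]
5. shoelace: 524.0926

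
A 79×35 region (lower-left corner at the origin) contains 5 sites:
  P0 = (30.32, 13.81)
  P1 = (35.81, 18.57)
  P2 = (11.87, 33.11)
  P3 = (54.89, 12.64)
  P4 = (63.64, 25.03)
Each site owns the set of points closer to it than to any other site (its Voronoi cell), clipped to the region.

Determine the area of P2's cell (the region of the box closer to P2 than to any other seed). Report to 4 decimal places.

Area of P2's cell: 509.6493

1. box [0,79]×[0,35]: [(0, 0) (79, 0) (79, 35) (0, 35)]
2. ⊥bis P2·P0 via (21.095,23.46): [(0, 3.2941) (33.1667, 35) (0, 35)]  |A|=525.79
3. ⊥bis P2·P1 via (23.84,25.84): [(0, 3.2941) (24.1935, 26.422) (29.4033, 35) (0, 35)]  |A|=509.6493
4. ⊥bis P2·P3 via (33.38,22.875): [(0, 3.2941) (24.1935, 26.422) (29.4033, 35) (0, 35)]  |A|=509.6493
5. ⊥bis P2·P4 via (37.755,29.07): [(0, 3.2941) (24.1935, 26.422) (29.4033, 35) (0, 35)]  |A|=509.6493
6. canonical 4-gon: [(0, 3.2941) (24.1935, 26.422) (29.4033, 35) (0, 35)]
7. shoelace: 509.6493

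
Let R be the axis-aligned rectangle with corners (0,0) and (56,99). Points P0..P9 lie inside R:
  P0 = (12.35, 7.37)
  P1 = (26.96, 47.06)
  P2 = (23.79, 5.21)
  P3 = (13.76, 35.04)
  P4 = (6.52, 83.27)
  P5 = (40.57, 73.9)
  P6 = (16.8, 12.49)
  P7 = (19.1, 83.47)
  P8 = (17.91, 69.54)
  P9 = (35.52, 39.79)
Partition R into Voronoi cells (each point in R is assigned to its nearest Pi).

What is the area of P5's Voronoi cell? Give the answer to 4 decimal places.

Area of P5's cell: 1005.5282

1. box [0,56]×[0,99]: [(0, 0) (56, 0) (56, 99) (0, 99)]
2. ⊥bis P5·P0 via (26.46,40.635): [(0, 51.8585) (56, 28.105) (56, 99) (0, 99)]  |A|=3305.0204
3. ⊥bis P5·P1 via (33.765,60.48): [(0, 77.6015) (56, 49.2051) (56, 99) (0, 99)]  |A|=1993.4146
4. ⊥bis P5·P2 via (32.18,39.555): [(0, 77.6015) (56, 49.2051) (56, 99) (0, 99)]  |A|=1993.4146
5. ⊥bis P5·P3 via (27.165,54.47): [(0, 77.6015) (56, 49.2051) (56, 99) (0, 99)]  |A|=1993.4146
6. ⊥bis P5·P4 via (23.545,78.585): [(20.4244, 67.2448) (56, 49.2051) (56, 99) (29.1629, 99)]  |A|=1311.8526
7. ⊥bis P5·P6 via (28.685,43.195): [(20.4244, 67.2448) (56, 49.2051) (56, 99) (29.1629, 99)]  |A|=1311.8526
8. ⊥bis P5·P7 via (29.835,78.685): [(23.9408, 65.4616) (56, 49.2051) (56, 99) (38.8902, 99)]  |A|=1085.1093
9. ⊥bis P5·P8 via (29.24,71.72): [(28.4833, 75.6526) (31.1473, 61.8074) (56, 49.2051) (56, 99) (38.8902, 99)]  |A|=1040.0894
10. ⊥bis P5·P9 via (38.045,56.845): [(28.4833, 75.6526) (31.1473, 61.8074) (42.1246, 56.241) (56, 54.1868) (56, 99) (38.8902, 99)]  |A|=1005.5282
11. canonical 6-gon: [(28.4833, 75.6526) (31.1473, 61.8074) (42.1246, 56.241) (56, 54.1868) (56, 99) (38.8902, 99)]
12. shoelace: 1005.5282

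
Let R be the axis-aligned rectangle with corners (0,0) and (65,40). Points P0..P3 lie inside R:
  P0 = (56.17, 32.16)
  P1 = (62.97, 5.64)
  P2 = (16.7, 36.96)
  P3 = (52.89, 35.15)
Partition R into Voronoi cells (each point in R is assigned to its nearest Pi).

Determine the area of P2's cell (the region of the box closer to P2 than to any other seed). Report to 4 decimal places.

1. box [0,65]×[0,40]: [(0, 0) (65, 0) (65, 40) (0, 40)]
2. ⊥bis P2·P0 via (36.435,34.56): [(0, 0) (32.2321, 0) (37.0966, 40) (0, 40)]  |A|=1386.5735
3. ⊥bis P2·P1 via (39.835,21.3): [(0, 0) (25.4171, 0) (33.7246, 12.273) (37.0966, 40) (0, 40)]  |A|=1344.7533
4. ⊥bis P2·P3 via (34.795,36.055): [(0, 0) (25.4171, 0) (33.5961, 12.083) (34.9923, 40) (0, 40)]  |A|=1313.9188
5. canonical 5-gon: [(0, 0) (25.4171, 0) (33.5961, 12.083) (34.9923, 40) (0, 40)]
6. shoelace: 1313.9188

Area of P2's cell: 1313.9188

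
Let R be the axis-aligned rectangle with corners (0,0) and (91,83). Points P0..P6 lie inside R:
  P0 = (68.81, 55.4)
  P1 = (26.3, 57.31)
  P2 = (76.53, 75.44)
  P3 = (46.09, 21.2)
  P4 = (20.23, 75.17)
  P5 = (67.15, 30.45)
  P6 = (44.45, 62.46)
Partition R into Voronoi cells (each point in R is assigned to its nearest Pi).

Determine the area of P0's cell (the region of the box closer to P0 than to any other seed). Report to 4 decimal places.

Area of P0's cell: 783.4756

1. box [0,91]×[0,83]: [(0, 0) (91, 0) (91, 83) (0, 83)]
2. ⊥bis P0·P1 via (47.555,56.355): [(45.0229, 0) (91, 0) (91, 83) (48.7522, 83)]  |A|=3661.3329
3. ⊥bis P0·P2 via (72.67,65.42): [(48.3827, 74.7762) (45.0229, 0) (91, 0) (91, 58.3587)]  |A|=2962.5417
4. ⊥bis P0·P3 via (57.45,38.3): [(48.3827, 74.7762) (47.0541, 45.2063) (91, 16.0118) (91, 58.3587)]  |A|=1571.4884
5. ⊥bis P0·P4 via (44.52,65.285): [(48.3827, 74.7762) (47.0541, 45.2063) (91, 16.0118) (91, 58.3587)]  |A|=1571.4884
6. ⊥bis P0·P5 via (67.98,42.925): [(48.3827, 74.7762) (47.0541, 45.2063) (48.5413, 44.2183) (91, 41.3934) (91, 58.3587)]  |A|=1032.6532
7. ⊥bis P0·P6 via (56.63,58.93): [(59.933, 70.3267) (52.2939, 43.9686) (91, 41.3934) (91, 58.3587)]  |A|=783.4756
8. canonical 4-gon: [(59.933, 70.3267) (52.2939, 43.9686) (91, 41.3934) (91, 58.3587)]
9. shoelace: 783.4756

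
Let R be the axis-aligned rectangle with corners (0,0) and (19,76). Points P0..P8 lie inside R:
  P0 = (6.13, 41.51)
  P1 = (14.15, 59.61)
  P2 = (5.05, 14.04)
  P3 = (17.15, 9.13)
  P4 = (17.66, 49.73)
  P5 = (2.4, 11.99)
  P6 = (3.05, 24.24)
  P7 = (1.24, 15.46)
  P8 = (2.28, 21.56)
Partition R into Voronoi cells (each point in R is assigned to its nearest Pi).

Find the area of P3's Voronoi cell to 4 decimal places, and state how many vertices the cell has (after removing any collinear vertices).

Area of P3's cell: 179.4830 (5 vertices)

1. box [0,19]×[0,76]: [(0, 0) (19, 0) (19, 76) (0, 76)]
2. ⊥bis P3·P0 via (11.64,25.32): [(0, 21.3585) (0, 0) (19, 0) (19, 27.8249)]  |A|=467.242
3. ⊥bis P3·P1 via (15.65,34.37): [(0, 21.3585) (0, 0) (19, 0) (19, 27.8249)]  |A|=467.242
4. ⊥bis P3·P2 via (11.1,11.585): [(17.48, 27.3075) (6.399, 0) (19, 0) (19, 27.8249)]  |A|=193.1987
5. ⊥bis P3·P4 via (17.405,29.43): [(17.48, 27.3075) (6.399, 0) (19, 0) (19, 27.8249)]  |A|=193.1987
6. ⊥bis P3·P5 via (9.775,10.56): [(17.48, 27.3075) (8.9431, 6.2696) (7.7274, 0) (19, 0) (19, 27.8249)]  |A|=189.0342
7. ⊥bis P3·P6 via (10.1,16.685): [(15.0401, 21.2949) (8.9431, 6.2696) (7.7274, 0) (19, 0) (19, 24.9901)]  |A|=179.483
8. ⊥bis P3·P7 via (9.195,12.295): [(15.0401, 21.2949) (8.9431, 6.2696) (7.7274, 0) (19, 0) (19, 24.9901)]  |A|=179.483
9. ⊥bis P3·P8 via (9.715,15.345): [(15.0401, 21.2949) (8.9431, 6.2696) (7.7274, 0) (19, 0) (19, 24.9901)]  |A|=179.483
10. canonical 5-gon: [(15.0401, 21.2949) (8.9431, 6.2696) (7.7274, 0) (19, 0) (19, 24.9901)]
11. shoelace: 179.483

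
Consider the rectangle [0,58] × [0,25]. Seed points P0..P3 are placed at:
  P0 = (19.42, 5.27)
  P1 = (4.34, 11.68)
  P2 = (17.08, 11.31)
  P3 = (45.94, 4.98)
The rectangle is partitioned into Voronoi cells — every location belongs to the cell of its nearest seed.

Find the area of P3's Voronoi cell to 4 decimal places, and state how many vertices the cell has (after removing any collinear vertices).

1. box [0,58]×[0,25]: [(0, 0) (58, 0) (58, 25) (0, 25)]
2. ⊥bis P3·P0 via (32.68,5.125): [(32.624, 0) (58, 0) (58, 25) (32.8973, 25)]  |A|=630.9838
3. ⊥bis P3·P1 via (25.14,8.33): [(32.624, 0) (58, 0) (58, 25) (32.8973, 25)]  |A|=630.9838
4. ⊥bis P3·P2 via (31.51,8.145): [(32.7761, 13.9177) (32.624, 0) (58, 0) (58, 25) (35.2069, 25)]  |A|=618.1862
5. canonical 5-gon: [(32.7761, 13.9177) (32.624, 0) (58, 0) (58, 25) (35.2069, 25)]
6. shoelace: 618.1862

Area of P3's cell: 618.1862 (5 vertices)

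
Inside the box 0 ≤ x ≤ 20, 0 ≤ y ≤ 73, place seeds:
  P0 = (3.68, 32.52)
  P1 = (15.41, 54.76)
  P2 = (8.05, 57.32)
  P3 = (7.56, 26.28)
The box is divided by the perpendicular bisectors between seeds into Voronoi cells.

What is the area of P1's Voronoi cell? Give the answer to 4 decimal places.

1. box [0,20]×[0,73]: [(0, 0) (20, 0) (20, 73) (0, 73)]
2. ⊥bis P1·P0 via (9.545,43.64): [(0, 48.6743) (20, 38.1257) (20, 73) (0, 73)]  |A|=591.9996
3. ⊥bis P1·P2 via (11.73,56.04): [(7.7468, 44.5884) (20, 38.1257) (20, 73) (17.6291, 73)]  |A|=247.3401
4. ⊥bis P1·P3 via (11.485,40.52): [(7.7468, 44.5884) (19.8123, 38.2247) (20, 38.173) (20, 73) (17.6291, 73)]  |A|=247.3357
5. canonical 5-gon: [(7.7468, 44.5884) (19.8123, 38.2247) (20, 38.173) (20, 73) (17.6291, 73)]
6. shoelace: 247.3357

Area of P1's cell: 247.3357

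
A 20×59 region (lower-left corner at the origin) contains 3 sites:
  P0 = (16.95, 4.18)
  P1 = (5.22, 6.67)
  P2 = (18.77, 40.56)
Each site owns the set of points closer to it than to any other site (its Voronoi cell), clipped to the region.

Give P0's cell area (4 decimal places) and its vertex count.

1. box [0,20]×[0,59]: [(0, 0) (20, 0) (20, 59) (0, 59)]
2. ⊥bis P0·P1 via (11.085,5.425): [(9.9334, 0) (20, 0) (20, 47.4222)]  |A|=238.69
3. ⊥bis P0·P2 via (17.86,22.37): [(14.7154, 22.5273) (9.9334, 0) (20, 0) (20, 22.2629)]  |A|=172.2119
4. canonical 4-gon: [(14.7154, 22.5273) (9.9334, 0) (20, 0) (20, 22.2629)]
5. shoelace: 172.2119

Area of P0's cell: 172.2119 (4 vertices)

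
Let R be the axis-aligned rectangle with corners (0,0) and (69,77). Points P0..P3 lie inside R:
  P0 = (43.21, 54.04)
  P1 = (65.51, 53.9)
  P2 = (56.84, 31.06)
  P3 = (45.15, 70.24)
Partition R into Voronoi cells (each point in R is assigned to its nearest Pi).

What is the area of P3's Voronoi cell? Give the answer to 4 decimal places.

1. box [0,69]×[0,77]: [(0, 0) (69, 0) (69, 77) (0, 77)]
2. ⊥bis P3·P0 via (44.18,62.14): [(0, 67.4307) (69, 59.1677) (69, 77) (0, 77)]  |A|=945.3545
3. ⊥bis P3·P1 via (55.33,62.07): [(0, 67.4307) (54.4036, 60.9157) (67.3121, 77) (0, 77)]  |A|=801.637
4. ⊥bis P3·P2 via (50.995,50.65): [(0, 67.4307) (54.4036, 60.9157) (67.3121, 77) (0, 77)]  |A|=801.637
5. canonical 4-gon: [(0, 67.4307) (54.4036, 60.9157) (67.3121, 77) (0, 77)]
6. shoelace: 801.637

Area of P3's cell: 801.6370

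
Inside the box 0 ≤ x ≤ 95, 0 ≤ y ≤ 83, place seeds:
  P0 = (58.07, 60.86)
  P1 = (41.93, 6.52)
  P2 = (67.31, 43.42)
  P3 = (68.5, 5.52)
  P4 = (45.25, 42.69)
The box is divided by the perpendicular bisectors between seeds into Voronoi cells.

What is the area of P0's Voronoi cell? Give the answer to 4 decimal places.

1. box [0,95]×[0,83]: [(0, 0) (95, 0) (95, 83) (0, 83)]
2. ⊥bis P0·P1 via (50,33.69): [(0, 48.5409) (95, 20.3242) (95, 83) (0, 83)]  |A|=4613.908
3. ⊥bis P0·P2 via (62.69,52.14): [(0, 48.5409) (35.8175, 37.9025) (95, 69.2584) (95, 83) (0, 83)]  |A|=3165.8823
4. ⊥bis P0·P3 via (63.285,33.19): [(0, 48.5409) (35.8175, 37.9025) (95, 69.2584) (95, 83) (0, 83)]  |A|=3165.8823
5. ⊥bis P0·P4 via (51.66,51.775): [(56.095, 48.6459) (95, 69.2584) (95, 83) (7.4043, 83)]  |A|=1771.947
6. canonical 4-gon: [(56.095, 48.6459) (95, 69.2584) (95, 83) (7.4043, 83)]
7. shoelace: 1771.947

Area of P0's cell: 1771.9470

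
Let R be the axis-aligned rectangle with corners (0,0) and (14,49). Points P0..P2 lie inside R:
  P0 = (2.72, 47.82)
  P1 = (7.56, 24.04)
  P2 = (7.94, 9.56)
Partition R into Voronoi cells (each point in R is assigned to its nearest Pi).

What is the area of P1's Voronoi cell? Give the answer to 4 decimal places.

Area of P1's cell: 273.3955

1. box [0,14]×[0,49]: [(0, 0) (14, 0) (14, 49) (0, 49)]
2. ⊥bis P1·P0 via (5.14,35.93): [(0, 34.8838) (0, 0) (14, 0) (14, 37.7333)]  |A|=508.32
3. ⊥bis P1·P2 via (7.75,16.8): [(0, 34.8838) (0, 16.5966) (14, 16.964) (14, 37.7333)]  |A|=273.3955
4. canonical 4-gon: [(0, 34.8838) (0, 16.5966) (14, 16.964) (14, 37.7333)]
5. shoelace: 273.3955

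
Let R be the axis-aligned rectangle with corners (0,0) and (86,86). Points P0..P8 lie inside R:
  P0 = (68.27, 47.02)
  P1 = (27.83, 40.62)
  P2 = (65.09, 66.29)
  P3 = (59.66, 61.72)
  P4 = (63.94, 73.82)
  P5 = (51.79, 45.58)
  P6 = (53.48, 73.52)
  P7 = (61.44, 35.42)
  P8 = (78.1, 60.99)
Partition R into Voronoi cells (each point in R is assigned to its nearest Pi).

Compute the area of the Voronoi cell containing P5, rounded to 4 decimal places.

1. box [0,86]×[0,86]: [(0, 0) (86, 0) (86, 86) (0, 86)]
2. ⊥bis P5·P0 via (60.03,46.3): [(0, 0) (64.0756, 0) (56.5611, 86) (0, 86)]  |A|=5187.3781
3. ⊥bis P5·P1 via (39.81,43.1): [(48.7322, 0) (64.0756, 0) (56.5611, 86) (30.9292, 86)]  |A|=1761.9378
4. ⊥bis P5·P2 via (58.44,55.935): [(33.8891, 71.7016) (48.7322, 0) (64.0756, 0) (59.2326, 55.426)]  |A|=1213.0055
5. ⊥bis P5·P3 via (55.725,53.65): [(35.594, 63.4661) (48.7322, 0) (64.0756, 0) (59.5508, 51.7845)]  |A|=1080.7599
6. ⊥bis P5·P4 via (57.865,59.7): [(35.594, 63.4661) (48.7322, 0) (64.0756, 0) (59.5508, 51.7845)]  |A|=1080.7599
7. ⊥bis P5·P6 via (52.635,59.55): [(42.3492, 60.1722) (36.1989, 60.5442) (48.7322, 0) (64.0756, 0) (59.5508, 51.7845)]  |A|=1071.8872
8. ⊥bis P5·P7 via (56.615,40.5): [(42.3492, 60.1722) (36.1989, 60.5442) (43.0211, 27.5884) (60.2363, 43.9395) (59.5508, 51.7845)]  |A|=450.6345
9. ⊥bis P5·P8 via (64.945,53.285): [(42.3492, 60.1722) (36.1989, 60.5442) (43.0211, 27.5884) (60.2363, 43.9395) (59.5508, 51.7845)]  |A|=450.6345
10. canonical 5-gon: [(42.3492, 60.1722) (36.1989, 60.5442) (43.0211, 27.5884) (60.2363, 43.9395) (59.5508, 51.7845)]
11. shoelace: 450.6345

Area of P5's cell: 450.6345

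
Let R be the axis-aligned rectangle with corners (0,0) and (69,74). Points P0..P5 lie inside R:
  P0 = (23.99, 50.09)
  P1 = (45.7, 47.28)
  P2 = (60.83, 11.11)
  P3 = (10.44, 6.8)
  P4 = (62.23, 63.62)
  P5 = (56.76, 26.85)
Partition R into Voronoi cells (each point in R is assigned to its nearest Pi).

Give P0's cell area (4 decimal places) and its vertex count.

Area of P0's cell: 1586.8040 (6 vertices)

1. box [0,69]×[0,74]: [(0, 0) (69, 0) (69, 74) (0, 74)]
2. ⊥bis P0·P1 via (34.845,48.685): [(0, 0) (28.5435, 0) (38.1216, 74) (0, 74)]  |A|=2466.6102
3. ⊥bis P0·P2 via (42.41,30.6): [(0, 0) (10.0325, 0) (31.1236, 19.9332) (38.1216, 74) (0, 74)]  |A|=2282.1181
4. ⊥bis P0·P3 via (17.215,28.445): [(0, 33.8334) (31.6408, 23.9296) (38.1216, 74) (0, 74)]  |A|=1589.8338
5. ⊥bis P0·P4 via (43.11,56.855): [(0, 33.8334) (31.6408, 23.9296) (37.8329, 71.7697) (37.0438, 74) (0, 74)]  |A|=1588.6318
6. ⊥bis P0·P5 via (40.375,38.47): [(0, 33.8334) (30.3498, 24.3337) (31.993, 26.6509) (37.8329, 71.7697) (37.0438, 74) (0, 74)]  |A|=1586.804
7. canonical 6-gon: [(0, 33.8334) (30.3498, 24.3337) (31.993, 26.6509) (37.8329, 71.7697) (37.0438, 74) (0, 74)]
8. shoelace: 1586.804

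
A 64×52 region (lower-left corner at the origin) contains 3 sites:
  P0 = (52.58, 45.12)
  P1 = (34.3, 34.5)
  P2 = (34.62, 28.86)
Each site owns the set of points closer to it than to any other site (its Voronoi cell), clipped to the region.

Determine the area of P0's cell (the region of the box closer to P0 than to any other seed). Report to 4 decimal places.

Area of P0's cell: 575.9264

1. box [0,64]×[0,52]: [(0, 0) (64, 0) (64, 52) (0, 52)]
2. ⊥bis P0·P1 via (43.44,39.81): [(64, 4.4205) (64, 52) (36.3581, 52)]  |A|=657.5952
3. ⊥bis P0·P2 via (43.6,36.99): [(47.7259, 32.4327) (64, 14.4572) (64, 52) (36.3581, 52)]  |A|=575.9264
4. canonical 4-gon: [(47.7259, 32.4327) (64, 14.4572) (64, 52) (36.3581, 52)]
5. shoelace: 575.9264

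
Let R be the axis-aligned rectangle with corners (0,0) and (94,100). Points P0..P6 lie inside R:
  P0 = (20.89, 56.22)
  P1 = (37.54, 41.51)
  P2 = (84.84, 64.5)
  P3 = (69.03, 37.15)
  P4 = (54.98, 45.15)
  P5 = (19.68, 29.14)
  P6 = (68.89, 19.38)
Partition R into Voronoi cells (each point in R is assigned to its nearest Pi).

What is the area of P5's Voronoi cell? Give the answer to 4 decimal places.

1. box [0,94]×[0,100]: [(0, 0) (94, 0) (94, 100) (0, 100)]
2. ⊥bis P5·P0 via (20.285,42.68): [(0, 43.5864) (0, 0) (94, 0) (94, 39.3862)]  |A|=3899.7131
3. ⊥bis P5·P1 via (28.61,35.325): [(23.619, 42.531) (0, 43.5864) (0, 0) (53.0764, 0)]  |A|=1643.4316
4. ⊥bis P5·P2 via (52.26,46.82): [(23.619, 42.531) (0, 43.5864) (0, 0) (53.0764, 0)]  |A|=1643.4316
5. ⊥bis P5·P3 via (44.355,33.145): [(48.712, 6.3014) (23.619, 42.531) (0, 43.5864) (0, 0) (49.7348, 0)]  |A|=1632.9029
6. ⊥bis P5·P4 via (37.33,37.145): [(48.712, 6.3014) (23.619, 42.531) (0, 43.5864) (0, 0) (49.7348, 0)]  |A|=1632.9029
7. ⊥bis P5·P6 via (44.285,24.26): [(42.5016, 15.2681) (23.619, 42.531) (0, 43.5864) (0, 0) (39.4734, 0)]  |A|=1539.5857
8. canonical 5-gon: [(42.5016, 15.2681) (23.619, 42.531) (0, 43.5864) (0, 0) (39.4734, 0)]
9. shoelace: 1539.5857

Area of P5's cell: 1539.5857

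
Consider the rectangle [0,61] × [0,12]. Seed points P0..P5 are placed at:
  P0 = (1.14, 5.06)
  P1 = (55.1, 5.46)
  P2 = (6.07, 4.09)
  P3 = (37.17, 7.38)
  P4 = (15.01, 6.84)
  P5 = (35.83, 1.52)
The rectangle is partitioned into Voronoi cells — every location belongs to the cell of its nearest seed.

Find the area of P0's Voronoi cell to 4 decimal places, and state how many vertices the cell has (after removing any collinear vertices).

1. box [0,61]×[0,12]: [(0, 0) (61, 0) (61, 12) (0, 12)]
2. ⊥bis P0·P1 via (28.12,5.26): [(0, 0) (28.159, 0) (28.07, 12) (0, 12)]  |A|=337.3742
3. ⊥bis P0·P2 via (3.605,4.575): [(0, 0) (2.7048, 0) (5.0659, 12) (0, 12)]  |A|=46.6245
4. ⊥bis P0·P3 via (19.155,6.22): [(0, 0) (2.7048, 0) (5.0659, 12) (0, 12)]  |A|=46.6245
5. ⊥bis P0·P4 via (8.075,5.95): [(0, 0) (2.7048, 0) (5.0659, 12) (0, 12)]  |A|=46.6245
6. ⊥bis P0·P5 via (18.485,3.29): [(0, 0) (2.7048, 0) (5.0659, 12) (0, 12)]  |A|=46.6245
7. canonical 4-gon: [(0, 0) (2.7048, 0) (5.0659, 12) (0, 12)]
8. shoelace: 46.6245

Area of P0's cell: 46.6245 (4 vertices)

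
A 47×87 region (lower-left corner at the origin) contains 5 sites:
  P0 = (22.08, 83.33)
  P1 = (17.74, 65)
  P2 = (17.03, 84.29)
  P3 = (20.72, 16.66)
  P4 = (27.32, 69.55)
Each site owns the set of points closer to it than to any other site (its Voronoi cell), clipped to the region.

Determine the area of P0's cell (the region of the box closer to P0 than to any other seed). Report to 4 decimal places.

Area of P0's cell: 207.6047

1. box [0,47]×[0,87]: [(0, 0) (47, 0) (47, 87) (0, 87)]
2. ⊥bis P0·P1 via (19.91,74.165): [(0, 78.8791) (47, 67.7509) (47, 87) (0, 87)]  |A|=643.1953
3. ⊥bis P0·P2 via (19.555,83.81): [(17.8158, 74.6609) (47, 67.7509) (47, 87) (20.1614, 87)]  |A|=446.4679
4. ⊥bis P0·P3 via (21.4,49.995): [(17.8158, 74.6609) (47, 67.7509) (47, 87) (20.1614, 87)]  |A|=446.4679
5. ⊥bis P0·P4 via (24.7,76.44): [(17.8158, 74.6609) (19.175, 74.339) (47, 84.9198) (47, 87) (20.1614, 87)]  |A|=207.6047
6. canonical 5-gon: [(17.8158, 74.6609) (19.175, 74.339) (47, 84.9198) (47, 87) (20.1614, 87)]
7. shoelace: 207.6047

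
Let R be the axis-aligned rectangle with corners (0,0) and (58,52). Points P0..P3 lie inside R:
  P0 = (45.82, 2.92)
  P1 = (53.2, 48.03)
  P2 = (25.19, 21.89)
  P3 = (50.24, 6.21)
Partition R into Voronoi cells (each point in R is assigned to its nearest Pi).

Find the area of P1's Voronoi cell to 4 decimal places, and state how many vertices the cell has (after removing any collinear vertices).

1. box [0,58]×[0,52]: [(0, 0) (58, 0) (58, 52) (0, 52)]
2. ⊥bis P1·P0 via (49.51,25.475): [(0, 33.5748) (58, 24.086) (58, 52) (0, 52)]  |A|=1343.8346
3. ⊥bis P1·P2 via (39.195,34.96): [(47.7831, 25.7575) (58, 24.086) (58, 52) (23.2926, 52)]  |A|=598.0009
4. ⊥bis P1·P3 via (51.72,27.12): [(46.1432, 27.5147) (58, 26.6755) (58, 52) (23.2926, 52)]  |A|=575.0434
5. canonical 4-gon: [(46.1432, 27.5147) (58, 26.6755) (58, 52) (23.2926, 52)]
6. shoelace: 575.0434

Area of P1's cell: 575.0434 (4 vertices)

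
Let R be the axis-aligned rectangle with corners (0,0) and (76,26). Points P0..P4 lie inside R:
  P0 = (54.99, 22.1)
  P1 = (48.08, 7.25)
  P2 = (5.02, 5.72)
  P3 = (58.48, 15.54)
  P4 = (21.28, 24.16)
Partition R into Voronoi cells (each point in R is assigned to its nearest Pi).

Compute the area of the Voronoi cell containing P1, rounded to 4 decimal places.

1. box [0,76]×[0,26]: [(0, 0) (76, 0) (76, 26) (0, 26)]
2. ⊥bis P1·P0 via (51.535,14.675): [(0, 0) (76, 0) (76, 3.2909) (27.1969, 26) (0, 26)]  |A|=1421.864
3. ⊥bis P1·P2 via (26.55,6.485): [(26.7804, 0) (76, 0) (76, 3.2909) (27.1969, 26) (25.8566, 26)]  |A|=737.5827
4. ⊥bis P1·P3 via (53.28,11.395): [(26.7804, 0) (62.3631, 0) (50.1528, 15.3182) (27.1969, 26) (25.8566, 26)]  |A|=590.6058
5. ⊥bis P1·P4 via (34.68,15.705): [(26.6733, 3.0155) (26.7804, 0) (62.3631, 0) (50.1528, 15.3182) (38.0031, 20.9717)]  |A|=449.6984
6. canonical 5-gon: [(26.6733, 3.0155) (26.7804, 0) (62.3631, 0) (50.1528, 15.3182) (38.0031, 20.9717)]
7. shoelace: 449.6984

Area of P1's cell: 449.6984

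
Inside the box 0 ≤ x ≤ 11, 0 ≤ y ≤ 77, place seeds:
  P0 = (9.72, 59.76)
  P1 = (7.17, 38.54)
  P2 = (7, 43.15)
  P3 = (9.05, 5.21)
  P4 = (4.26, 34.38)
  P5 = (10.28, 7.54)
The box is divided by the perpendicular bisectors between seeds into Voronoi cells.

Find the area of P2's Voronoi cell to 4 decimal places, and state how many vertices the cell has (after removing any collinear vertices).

1. box [0,11]×[0,77]: [(0, 0) (11, 0) (11, 77) (0, 77)]
2. ⊥bis P2·P0 via (8.36,51.455): [(0, 52.824) (0, 0) (11, 0) (11, 51.0227)]  |A|=571.1568
3. ⊥bis P2·P1 via (7.085,40.845): [(0, 52.824) (0, 40.5837) (11, 40.9894) (11, 51.0227)]  |A|=122.5047
4. ⊥bis P2·P3 via (8.025,24.18): [(0, 52.824) (0, 40.5837) (11, 40.9894) (11, 51.0227)]  |A|=122.5047
5. ⊥bis P2·P4 via (5.63,38.765): [(0, 52.824) (0, 40.5837) (11, 40.9894) (11, 51.0227)]  |A|=122.5047
6. ⊥bis P2·P5 via (8.64,25.345): [(0, 52.824) (0, 40.5837) (11, 40.9894) (11, 51.0227)]  |A|=122.5047
7. canonical 4-gon: [(0, 52.824) (0, 40.5837) (11, 40.9894) (11, 51.0227)]
8. shoelace: 122.5047

Area of P2's cell: 122.5047 (4 vertices)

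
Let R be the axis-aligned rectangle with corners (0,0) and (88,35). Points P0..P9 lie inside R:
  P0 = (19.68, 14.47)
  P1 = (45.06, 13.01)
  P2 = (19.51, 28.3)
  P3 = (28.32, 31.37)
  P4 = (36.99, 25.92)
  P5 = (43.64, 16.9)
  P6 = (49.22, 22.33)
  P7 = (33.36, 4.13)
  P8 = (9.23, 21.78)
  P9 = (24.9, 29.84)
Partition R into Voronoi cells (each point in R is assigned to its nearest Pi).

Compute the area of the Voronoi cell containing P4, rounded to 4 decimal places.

Area of P4's cell: 198.6420

1. box [0,88]×[0,35]: [(0, 0) (88, 0) (88, 35) (0, 35)]
2. ⊥bis P4·P0 via (28.335,20.195): [(41.6933, 0) (88, 0) (88, 35) (18.542, 35)]  |A|=2025.8821
3. ⊥bis P4·P1 via (41.025,19.465): [(32.3888, 14.0665) (65.8771, 35) (18.542, 35)]  |A|=495.4448
4. ⊥bis P4·P2 via (28.25,27.11): [(27.4837, 21.482) (32.3888, 14.0665) (65.8771, 35) (29.3243, 35)]  |A|=422.5671
5. ⊥bis P4·P3 via (32.655,28.645): [(27.8265, 20.9637) (32.3888, 14.0665) (65.8771, 35) (36.6498, 35)]  |A|=368.3617
6. ⊥bis P4·P5 via (40.315,21.41): [(27.8265, 20.9637) (31.7219, 15.0747) (58.7484, 35) (36.6498, 35)]  |A|=273.4784
7. ⊥bis P4·P6 via (43.105,24.125): [(27.8265, 20.9637) (31.7219, 15.0747) (42.8585, 23.2852) (46.2973, 35) (36.6498, 35)]  |A|=200.5472
8. ⊥bis P4·P7 via (35.175,15.025): [(27.8265, 20.9637) (31.3312, 15.6653) (32.3033, 15.5034) (42.8585, 23.2852) (46.2973, 35) (36.6498, 35)]  |A|=200.2918
9. ⊥bis P4·P8 via (23.11,23.85): [(27.8265, 20.9637) (31.3312, 15.6653) (32.3033, 15.5034) (42.8585, 23.2852) (46.2973, 35) (36.6498, 35)]  |A|=200.2918
10. ⊥bis P4·P9 via (30.945,27.88): [(29.6357, 23.8418) (28.4144, 20.075) (31.3312, 15.6653) (32.3033, 15.5034) (42.8585, 23.2852) (46.2973, 35) (36.6498, 35)]  |A|=198.642
11. canonical 7-gon: [(29.6357, 23.8418) (28.4144, 20.075) (31.3312, 15.6653) (32.3033, 15.5034) (42.8585, 23.2852) (46.2973, 35) (36.6498, 35)]
12. shoelace: 198.642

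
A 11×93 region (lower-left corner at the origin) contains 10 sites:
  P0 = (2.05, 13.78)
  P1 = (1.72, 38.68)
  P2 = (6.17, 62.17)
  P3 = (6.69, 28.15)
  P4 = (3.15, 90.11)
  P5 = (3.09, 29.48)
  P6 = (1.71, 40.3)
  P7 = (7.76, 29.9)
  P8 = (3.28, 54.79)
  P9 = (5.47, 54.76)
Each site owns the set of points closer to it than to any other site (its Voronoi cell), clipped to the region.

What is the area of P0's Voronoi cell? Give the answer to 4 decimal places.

Area of P0's cell: 225.9555

1. box [0,11]×[0,93]: [(0, 0) (11, 0) (11, 93) (0, 93)]
2. ⊥bis P0·P1 via (1.885,26.23): [(0, 26.205) (0, 0) (11, 0) (11, 26.3508)]  |A|=289.057
3. ⊥bis P0·P2 via (4.11,37.975): [(0, 26.205) (0, 0) (11, 0) (11, 26.3508)]  |A|=289.057
4. ⊥bis P0·P3 via (4.37,20.965): [(0, 22.3761) (0, 0) (11, 0) (11, 18.8242)]  |A|=226.6014
5. ⊥bis P0·P4 via (2.6,51.945): [(0, 22.3761) (0, 0) (11, 0) (11, 18.8242)]  |A|=226.6014
6. ⊥bis P0·P5 via (2.57,21.63): [(2.2435, 21.6516) (0, 21.8002) (0, 0) (11, 0) (11, 18.8242)]  |A|=225.9555
7. ⊥bis P0·P6 via (1.88,27.04): [(2.2435, 21.6516) (0, 21.8002) (0, 0) (11, 0) (11, 18.8242)]  |A|=225.9555
8. ⊥bis P0·P7 via (4.905,21.84): [(2.2435, 21.6516) (0, 21.8002) (0, 0) (11, 0) (11, 18.8242)]  |A|=225.9555
9. ⊥bis P0·P8 via (2.665,34.285): [(2.2435, 21.6516) (0, 21.8002) (0, 0) (11, 0) (11, 18.8242)]  |A|=225.9555
10. ⊥bis P0·P9 via (3.76,34.27): [(2.2435, 21.6516) (0, 21.8002) (0, 0) (11, 0) (11, 18.8242)]  |A|=225.9555
11. canonical 5-gon: [(2.2435, 21.6516) (0, 21.8002) (0, 0) (11, 0) (11, 18.8242)]
12. shoelace: 225.9555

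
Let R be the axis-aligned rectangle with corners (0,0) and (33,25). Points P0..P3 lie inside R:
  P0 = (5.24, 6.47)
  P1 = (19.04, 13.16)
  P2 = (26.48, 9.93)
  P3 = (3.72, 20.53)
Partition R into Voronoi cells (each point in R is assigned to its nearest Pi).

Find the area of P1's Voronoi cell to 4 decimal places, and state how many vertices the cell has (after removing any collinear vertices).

Area of P1's cell: 251.0650 (5 vertices)

1. box [0,33]×[0,25]: [(0, 0) (33, 0) (33, 25) (0, 25)]
2. ⊥bis P1·P0 via (12.14,9.815): [(16.8981, 0) (33, 0) (33, 25) (4.7786, 25)]  |A|=554.041
3. ⊥bis P1·P2 via (22.76,11.545): [(16.8981, 0) (17.7479, 0) (28.6014, 25) (4.7786, 25)]  |A|=308.4061
4. ⊥bis P1·P3 via (11.38,16.845): [(10.0611, 14.1034) (16.8981, 0) (17.7479, 0) (28.6014, 25) (15.3031, 25)]  |A|=251.065
5. canonical 5-gon: [(10.0611, 14.1034) (16.8981, 0) (17.7479, 0) (28.6014, 25) (15.3031, 25)]
6. shoelace: 251.065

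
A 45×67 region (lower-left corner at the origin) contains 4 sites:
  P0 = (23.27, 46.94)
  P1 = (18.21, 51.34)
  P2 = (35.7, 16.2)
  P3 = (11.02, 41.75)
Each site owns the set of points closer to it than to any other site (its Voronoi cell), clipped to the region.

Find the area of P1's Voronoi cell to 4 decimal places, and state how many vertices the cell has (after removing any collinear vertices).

1. box [0,45]×[0,67]: [(0, 0) (45, 0) (45, 67) (0, 67)]
2. ⊥bis P1·P0 via (20.74,49.14): [(0, 25.289) (36.2704, 67) (0, 67)]  |A|=756.4381
3. ⊥bis P1·P2 via (26.955,33.77): [(0, 25.289) (36.2704, 67) (0, 67)]  |A|=756.4381
4. ⊥bis P1·P3 via (14.615,46.545): [(0, 57.5024) (16.9568, 44.7893) (36.2704, 67) (0, 67)]  |A|=483.3201
5. canonical 4-gon: [(0, 57.5024) (16.9568, 44.7893) (36.2704, 67) (0, 67)]
6. shoelace: 483.3201

Area of P1's cell: 483.3201 (4 vertices)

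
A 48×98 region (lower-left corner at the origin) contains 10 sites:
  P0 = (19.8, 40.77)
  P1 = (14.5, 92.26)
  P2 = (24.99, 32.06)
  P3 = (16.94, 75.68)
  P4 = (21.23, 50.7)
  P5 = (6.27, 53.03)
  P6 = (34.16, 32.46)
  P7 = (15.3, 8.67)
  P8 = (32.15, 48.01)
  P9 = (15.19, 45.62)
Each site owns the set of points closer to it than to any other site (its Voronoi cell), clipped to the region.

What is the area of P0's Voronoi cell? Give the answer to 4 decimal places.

Area of P0's cell: 188.2718

1. box [0,48]×[0,98]: [(0, 0) (48, 0) (48, 98) (0, 98)]
2. ⊥bis P0·P1 via (17.15,66.515): [(0, 64.7497) (0, 0) (48, 0) (48, 69.6905)]  |A|=3226.5642
3. ⊥bis P0·P2 via (22.395,36.415): [(0, 64.7497) (0, 23.0706) (48, 51.6722) (48, 69.6905)]  |A|=1432.7387
4. ⊥bis P0·P3 via (18.37,58.225): [(0, 56.72) (0, 23.0706) (48, 51.6722) (48, 60.6524)]  |A|=1023.1138
5. ⊥bis P0·P4 via (20.515,45.735): [(0, 48.6893) (0, 23.0706) (34.6258, 43.7029)]  |A|=443.5351
6. ⊥bis P0·P5 via (13.035,46.9): [(12.9646, 46.8223) (0, 32.5147) (0, 23.0706) (34.6258, 43.7029)]  |A|=338.6864
7. ⊥bis P0·P6 via (26.98,36.615): [(31.3544, 44.174) (12.9646, 46.8223) (0, 32.5147) (0, 23.0706) (29.2165, 40.4797)]  |A|=332.1398
8. ⊥bis P0·P7 via (17.55,24.72): [(31.3544, 44.174) (12.9646, 46.8223) (0, 32.5147) (0, 27.1803) (5.5834, 26.3976) (29.2165, 40.4797)]  |A|=320.6666
9. ⊥bis P0·P8 via (25.975,44.39): [(25.6173, 45.0002) (12.9646, 46.8223) (0, 32.5147) (0, 27.1803) (5.5834, 26.3976) (28.5131, 40.0606)]  |A|=306.8419
10. ⊥bis P0·P9 via (17.495,43.195): [(25.6173, 45.0002) (20.213, 45.7785) (0.5634, 27.1013) (5.5834, 26.3976) (28.5131, 40.0606)]  |A|=188.2718
11. canonical 5-gon: [(25.6173, 45.0002) (20.213, 45.7785) (0.5634, 27.1013) (5.5834, 26.3976) (28.5131, 40.0606)]
12. shoelace: 188.2718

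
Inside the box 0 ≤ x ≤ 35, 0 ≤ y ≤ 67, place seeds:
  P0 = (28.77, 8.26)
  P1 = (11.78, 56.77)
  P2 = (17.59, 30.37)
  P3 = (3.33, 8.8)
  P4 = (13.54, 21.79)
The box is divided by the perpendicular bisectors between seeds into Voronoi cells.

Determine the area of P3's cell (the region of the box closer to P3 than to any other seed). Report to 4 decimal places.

Area of P3's cell: 249.8911

1. box [0,35]×[0,67]: [(0, 0) (35, 0) (35, 67) (0, 67)]
2. ⊥bis P3·P0 via (16.05,8.53): [(0, 0) (15.8689, 0) (17.2911, 67) (0, 67)]  |A|=1110.8616
3. ⊥bis P3·P1 via (7.555,32.785): [(0, 34.1158) (0, 0) (15.8689, 0) (16.5313, 31.2038)]  |A|=529.5749
4. ⊥bis P3·P2 via (10.46,19.585): [(0, 26.5001) (0, 0) (15.8689, 0) (16.2041, 15.7876)]  |A|=339.971
5. ⊥bis P3·P4 via (8.435,15.295): [(0, 21.9248) (0, 0) (15.8689, 0) (16.0663, 9.2969)]  |A|=249.8911
6. canonical 4-gon: [(0, 21.9248) (0, 0) (15.8689, 0) (16.0663, 9.2969)]
7. shoelace: 249.8911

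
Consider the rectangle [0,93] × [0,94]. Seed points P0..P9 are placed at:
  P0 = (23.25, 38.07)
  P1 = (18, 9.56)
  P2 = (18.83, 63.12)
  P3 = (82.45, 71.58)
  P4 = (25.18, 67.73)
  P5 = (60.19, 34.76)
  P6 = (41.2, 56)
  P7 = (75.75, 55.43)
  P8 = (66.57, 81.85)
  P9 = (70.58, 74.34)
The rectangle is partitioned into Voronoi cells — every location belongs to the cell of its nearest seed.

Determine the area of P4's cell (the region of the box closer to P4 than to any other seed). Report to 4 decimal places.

1. box [0,93]×[0,94]: [(0, 0) (93, 0) (93, 94) (0, 94)]
2. ⊥bis P4·P0 via (24.215,52.9): [(0, 54.4757) (93, 48.4241) (93, 94) (0, 94)]  |A|=3957.1596
3. ⊥bis P4·P1 via (21.59,38.645): [(0, 54.4757) (93, 48.4241) (93, 94) (0, 94)]  |A|=3957.1596
4. ⊥bis P4·P2 via (22.005,65.425): [(31.4392, 52.4299) (93, 48.4241) (93, 94) (1.26, 94)]  |A|=3309.6635
5. ⊥bis P4·P3 via (53.815,69.655): [(31.4392, 52.4299) (55.0764, 50.8918) (52.1784, 94) (1.26, 94)]  |A|=1565.5893
6. ⊥bis P4·P5 via (42.685,51.245): [(31.4392, 52.4299) (43.0871, 51.672) (54.2286, 63.5028) (52.1784, 94) (1.26, 94)]  |A|=1490.3216
7. ⊥bis P4·P6 via (33.19,61.865): [(28.8714, 55.967) (52.5603, 88.3195) (52.1784, 94) (1.26, 94)]  |A|=1041.7501
8. ⊥bis P4·P7 via (50.465,61.58): [(28.8714, 55.967) (52.5603, 88.3195) (52.1784, 94) (1.26, 94)]  |A|=1041.7501
9. ⊥bis P4·P8 via (45.875,74.79): [(28.8714, 55.967) (44.8512, 77.791) (39.3216, 94) (1.26, 94)]  |A|=913.6467
10. ⊥bis P4·P9 via (47.88,71.035): [(28.8714, 55.967) (44.8512, 77.791) (39.3216, 94) (1.26, 94)]  |A|=913.6467
11. canonical 4-gon: [(28.8714, 55.967) (44.8512, 77.791) (39.3216, 94) (1.26, 94)]
12. shoelace: 913.6467

Area of P4's cell: 913.6467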